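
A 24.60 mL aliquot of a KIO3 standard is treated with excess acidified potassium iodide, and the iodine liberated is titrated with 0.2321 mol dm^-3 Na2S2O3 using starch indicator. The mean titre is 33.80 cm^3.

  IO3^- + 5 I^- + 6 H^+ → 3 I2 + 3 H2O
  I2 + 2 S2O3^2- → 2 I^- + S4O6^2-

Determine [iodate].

n(S2O3^2-) = 0.03380 × 0.2321 = 7.845 × 10^-3 mol
n(I2) = n(S2O3^2-)/2 = 3.922 × 10^-3 mol
From the 1:3 ratio, n(IO3^-) in the aliquot = 1/3 × 3.922 × 10^-3 = 1.307 × 10^-3 mol
[IO3^-] = 1.307 × 10^-3 / 0.02460 = 0.05315 mol/L

0.05315 mol/L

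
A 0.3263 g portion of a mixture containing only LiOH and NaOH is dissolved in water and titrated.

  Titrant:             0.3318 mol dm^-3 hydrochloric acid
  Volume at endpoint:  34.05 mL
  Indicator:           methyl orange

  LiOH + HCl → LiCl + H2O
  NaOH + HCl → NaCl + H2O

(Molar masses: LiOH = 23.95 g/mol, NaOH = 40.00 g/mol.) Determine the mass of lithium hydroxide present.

0.1874 g

n(HCl) = 0.03405 × 0.3318 = 0.01130 mol
Let x = n(LiOH), y = n(NaOH).
Titrant: 1x + 1y = 0.01130;  mass: 23.95x + 40.00y = 0.3263
Solving, x = 7.826 × 10^-3 mol, y = 3.472 × 10^-3 mol
mass of LiOH = 7.826 × 10^-3 × 23.95 = 0.1874 g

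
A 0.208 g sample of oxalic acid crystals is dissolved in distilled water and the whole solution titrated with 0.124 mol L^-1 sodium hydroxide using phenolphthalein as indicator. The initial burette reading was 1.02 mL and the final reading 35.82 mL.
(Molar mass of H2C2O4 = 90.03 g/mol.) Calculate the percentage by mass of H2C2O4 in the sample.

93.4 %

H2C2O4 + 2 NaOH → Na2C2O4 + 2 H2O
n(NaOH) = 0.0348 L × 0.124 mol/L = 4.32 × 10^-3 mol
From the 1:2 ratio, n(H2C2O4) = 1/2 × 4.32 × 10^-3 = 2.16 × 10^-3 mol
mass of H2C2O4 = 2.16 × 10^-3 × 90.03 g/mol = 0.194 g
% H2C2O4 = 0.194 / 0.208 × 100 = 93.4 %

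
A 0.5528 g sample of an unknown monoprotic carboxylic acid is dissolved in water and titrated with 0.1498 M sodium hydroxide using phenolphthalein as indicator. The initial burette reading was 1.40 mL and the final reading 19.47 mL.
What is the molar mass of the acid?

n(NaOH) = 0.01807 L × 0.1498 mol/L = 2.707 × 10^-3 mol
n(HA) = 2.707 × 10^-3 mol (1:1 ratio)
M = m / n = 0.5528 g / 2.707 × 10^-3 mol = 204.2 g/mol

204.2 g/mol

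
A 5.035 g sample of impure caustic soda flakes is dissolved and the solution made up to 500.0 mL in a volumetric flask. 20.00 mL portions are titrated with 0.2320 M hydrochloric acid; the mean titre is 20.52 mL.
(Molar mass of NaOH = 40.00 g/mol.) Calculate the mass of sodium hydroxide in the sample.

4.761 g

NaOH + HCl → NaCl + H2O
n(HCl) per titration = 0.02052 × 0.2320 = 4.761 × 10^-3 mol
n(NaOH) in each aliquot = 4.761 × 10^-3 mol (1:1 ratio)
n(NaOH) in the whole flask = 4.761 × 10^-3 × 500.0/20.00 = 0.1190 mol
mass of NaOH = 0.1190 × 40.00 = 4.761 g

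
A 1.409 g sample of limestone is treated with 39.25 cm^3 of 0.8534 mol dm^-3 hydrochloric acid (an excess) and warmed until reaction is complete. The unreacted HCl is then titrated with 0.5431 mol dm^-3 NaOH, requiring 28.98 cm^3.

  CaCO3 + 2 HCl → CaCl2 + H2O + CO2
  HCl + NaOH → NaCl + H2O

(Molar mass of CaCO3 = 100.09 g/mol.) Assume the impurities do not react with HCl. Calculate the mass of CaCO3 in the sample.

n(HCl) added = 0.03925 × 0.8534 = 0.03350 mol
n(NaOH) used in back-titration = 0.02898 × 0.5431 = 0.01574 mol
n(HCl) left over = 0.01574 mol (1:1 ratio)
n(HCl) consumed by analyte = 0.03350 − 0.01574 = 0.01776 mol
From the 1:2 ratio, n(CaCO3) = 1/2 × 0.01776 = 8.878 × 10^-3 mol
mass of CaCO3 = 8.878 × 10^-3 × 100.09 = 0.8886 g

0.8886 g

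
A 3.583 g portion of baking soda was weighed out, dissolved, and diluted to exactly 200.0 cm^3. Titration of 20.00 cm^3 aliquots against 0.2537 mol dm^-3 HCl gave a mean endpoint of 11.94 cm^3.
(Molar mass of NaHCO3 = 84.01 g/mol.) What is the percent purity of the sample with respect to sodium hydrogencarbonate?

71.02 %

NaHCO3 + HCl → NaCl + H2O + CO2
n(HCl) per titration = 0.01194 × 0.2537 = 3.029 × 10^-3 mol
n(NaHCO3) in each aliquot = 3.029 × 10^-3 mol (1:1 ratio)
n(NaHCO3) in the whole flask = 3.029 × 10^-3 × 200.0/20.00 = 0.03029 mol
mass of NaHCO3 = 0.03029 × 84.01 = 2.545 g
% NaHCO3 = 2.545 / 3.583 × 100 = 71.02 %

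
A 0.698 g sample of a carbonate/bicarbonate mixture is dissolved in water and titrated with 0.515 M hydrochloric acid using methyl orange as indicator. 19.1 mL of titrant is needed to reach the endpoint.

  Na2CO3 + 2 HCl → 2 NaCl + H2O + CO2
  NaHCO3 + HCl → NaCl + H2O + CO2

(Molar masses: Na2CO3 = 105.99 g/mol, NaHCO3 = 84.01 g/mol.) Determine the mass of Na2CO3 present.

n(HCl) = 0.0191 × 0.515 = 9.84 × 10^-3 mol
Let x = n(Na2CO3), y = n(NaHCO3).
Titrant: 2x + 1y = 9.84 × 10^-3;  mass: 105.99x + 84.01y = 0.698
Solving, x = 2.07 × 10^-3 mol, y = 5.70 × 10^-3 mol
mass of Na2CO3 = 2.07 × 10^-3 × 105.99 = 0.219 g

0.219 g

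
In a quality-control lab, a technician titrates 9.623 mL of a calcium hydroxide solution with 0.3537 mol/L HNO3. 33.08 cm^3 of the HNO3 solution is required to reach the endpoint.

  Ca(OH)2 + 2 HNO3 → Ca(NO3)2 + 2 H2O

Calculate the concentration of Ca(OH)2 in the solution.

n(HNO3) = 0.03308 L × 0.3537 mol/L = 0.01170 mol
From the 1:2 mole ratio, n(Ca(OH)2) = 1/2 × 0.01170 = 5.850 × 10^-3 mol
[Ca(OH)2] = 5.850 × 10^-3 mol / 0.009623 L = 0.6079 mol/L

0.6079 mol/L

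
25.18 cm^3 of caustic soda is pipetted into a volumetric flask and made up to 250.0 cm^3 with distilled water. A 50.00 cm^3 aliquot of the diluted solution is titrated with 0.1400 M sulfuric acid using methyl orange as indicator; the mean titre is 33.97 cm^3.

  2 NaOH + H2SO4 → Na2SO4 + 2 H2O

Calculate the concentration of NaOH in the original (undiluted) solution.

n(H2SO4) = 0.03397 × 0.1400 = 4.756 × 10^-3 mol
From the 2:1 ratio, n(NaOH) in the aliquot = 2/1 × 4.756 × 10^-3 = 9.512 × 10^-3 mol
[NaOH]_dilute = 9.512 × 10^-3 / 0.05000 = 0.1902 mol/L
Dilution factor = 250.0 / 25.18 = 9.929
[NaOH]_stock = 0.1902 × 9.929 = 1.889 mol/L

1.889 M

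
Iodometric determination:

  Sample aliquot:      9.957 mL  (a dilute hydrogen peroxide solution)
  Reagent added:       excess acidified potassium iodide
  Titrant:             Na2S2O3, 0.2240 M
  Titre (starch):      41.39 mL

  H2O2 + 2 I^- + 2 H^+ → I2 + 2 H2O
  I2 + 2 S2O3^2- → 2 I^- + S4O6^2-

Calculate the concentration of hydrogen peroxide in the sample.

n(S2O3^2-) = 0.04139 × 0.2240 = 9.271 × 10^-3 mol
n(I2) = n(S2O3^2-)/2 = 4.636 × 10^-3 mol
n(H2O2) in the aliquot = 4.636 × 10^-3 mol (1:1 ratio)
[H2O2] = 4.636 × 10^-3 / 0.009957 = 0.4656 mol/L

0.4656 M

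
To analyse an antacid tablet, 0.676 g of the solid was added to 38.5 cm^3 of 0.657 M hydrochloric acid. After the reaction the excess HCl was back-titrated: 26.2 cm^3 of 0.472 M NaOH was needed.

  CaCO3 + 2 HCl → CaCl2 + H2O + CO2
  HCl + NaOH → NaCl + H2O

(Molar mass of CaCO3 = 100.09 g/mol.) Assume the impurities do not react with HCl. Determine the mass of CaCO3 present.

n(HCl) added = 0.0385 × 0.657 = 0.0253 mol
n(NaOH) used in back-titration = 0.0262 × 0.472 = 0.0124 mol
n(HCl) left over = 0.0124 mol (1:1 ratio)
n(HCl) consumed by analyte = 0.0253 − 0.0124 = 0.0129 mol
From the 1:2 ratio, n(CaCO3) = 1/2 × 0.0129 = 6.46 × 10^-3 mol
mass of CaCO3 = 6.46 × 10^-3 × 100.09 = 0.647 g

0.647 g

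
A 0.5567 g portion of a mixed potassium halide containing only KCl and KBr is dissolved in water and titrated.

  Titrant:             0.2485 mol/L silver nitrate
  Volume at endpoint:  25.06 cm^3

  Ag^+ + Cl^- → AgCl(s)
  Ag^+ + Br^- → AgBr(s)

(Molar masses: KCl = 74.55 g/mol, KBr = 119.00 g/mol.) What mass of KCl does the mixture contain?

n(AgNO3) = 0.02506 × 0.2485 = 6.227 × 10^-3 mol
Let x = n(KCl), y = n(KBr).
Titrant: 1x + 1y = 6.227 × 10^-3;  mass: 74.55x + 119.00y = 0.5567
Solving, x = 4.148 × 10^-3 mol, y = 2.080 × 10^-3 mol
mass of KCl = 4.148 × 10^-3 × 74.55 = 0.3092 g

0.3092 g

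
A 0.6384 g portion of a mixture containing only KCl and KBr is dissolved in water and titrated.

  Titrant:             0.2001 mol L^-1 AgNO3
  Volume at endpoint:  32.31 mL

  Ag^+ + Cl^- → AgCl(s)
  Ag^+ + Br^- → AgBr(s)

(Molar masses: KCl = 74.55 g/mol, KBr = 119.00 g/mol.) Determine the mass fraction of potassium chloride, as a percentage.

34.41 %

n(AgNO3) = 0.03231 × 0.2001 = 6.465 × 10^-3 mol
Let x = n(KCl), y = n(KBr).
Titrant: 1x + 1y = 6.465 × 10^-3;  mass: 74.55x + 119.00y = 0.6384
Solving, x = 2.946 × 10^-3 mol, y = 3.519 × 10^-3 mol
mass of KCl = 2.946 × 10^-3 × 74.55 = 0.2196 g
% KCl = 0.2196 / 0.6384 × 100 = 34.41 %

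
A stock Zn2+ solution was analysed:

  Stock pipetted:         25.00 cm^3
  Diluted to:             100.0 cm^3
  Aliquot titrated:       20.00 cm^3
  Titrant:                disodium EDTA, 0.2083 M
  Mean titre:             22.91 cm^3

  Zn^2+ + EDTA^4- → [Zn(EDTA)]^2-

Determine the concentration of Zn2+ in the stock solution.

0.9544 M

n(EDTA) = 0.02291 × 0.2083 = 4.772 × 10^-3 mol
n(Zn2+) in the aliquot = 4.772 × 10^-3 mol (1:1 ratio)
[Zn2+]_dilute = 4.772 × 10^-3 / 0.02000 = 0.2386 mol/L
Dilution factor = 100.0 / 25.00 = 4.000
[Zn2+]_stock = 0.2386 × 4.000 = 0.9544 mol/L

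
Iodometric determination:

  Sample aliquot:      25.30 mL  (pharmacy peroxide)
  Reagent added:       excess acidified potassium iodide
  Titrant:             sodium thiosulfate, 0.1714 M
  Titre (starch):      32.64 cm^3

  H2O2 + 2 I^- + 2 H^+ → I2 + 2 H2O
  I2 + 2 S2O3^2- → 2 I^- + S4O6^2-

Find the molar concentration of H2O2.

n(S2O3^2-) = 0.03264 × 0.1714 = 5.594 × 10^-3 mol
n(I2) = n(S2O3^2-)/2 = 2.797 × 10^-3 mol
n(H2O2) in the aliquot = 2.797 × 10^-3 mol (1:1 ratio)
[H2O2] = 2.797 × 10^-3 / 0.02530 = 0.1106 mol/L

0.1106 M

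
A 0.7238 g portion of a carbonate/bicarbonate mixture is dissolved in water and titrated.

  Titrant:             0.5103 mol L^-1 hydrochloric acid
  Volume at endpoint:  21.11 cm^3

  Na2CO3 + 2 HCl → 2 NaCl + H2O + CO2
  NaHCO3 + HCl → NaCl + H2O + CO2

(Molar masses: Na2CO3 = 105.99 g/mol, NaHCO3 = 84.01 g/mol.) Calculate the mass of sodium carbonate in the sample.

n(HCl) = 0.02111 × 0.5103 = 0.01077 mol
Let x = n(Na2CO3), y = n(NaHCO3).
Titrant: 2x + 1y = 0.01077;  mass: 105.99x + 84.01y = 0.7238
Solving, x = 2.921 × 10^-3 mol, y = 4.930 × 10^-3 mol
mass of Na2CO3 = 2.921 × 10^-3 × 105.99 = 0.3096 g

0.3096 g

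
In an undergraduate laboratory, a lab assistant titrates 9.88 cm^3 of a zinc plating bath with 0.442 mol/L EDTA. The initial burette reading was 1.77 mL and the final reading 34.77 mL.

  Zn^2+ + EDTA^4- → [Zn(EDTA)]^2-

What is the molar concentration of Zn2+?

1.48 mol/L

n(EDTA) = 0.0330 L × 0.442 mol/L = 0.0146 mol
n(Zn2+) = 0.0146 mol (1:1 mole ratio)
[Zn2+] = 0.0146 mol / 0.00988 L = 1.48 mol/L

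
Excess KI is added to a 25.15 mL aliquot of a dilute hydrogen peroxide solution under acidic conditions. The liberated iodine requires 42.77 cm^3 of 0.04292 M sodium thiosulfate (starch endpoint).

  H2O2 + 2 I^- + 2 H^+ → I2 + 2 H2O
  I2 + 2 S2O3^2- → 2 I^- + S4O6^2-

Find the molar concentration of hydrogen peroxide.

n(S2O3^2-) = 0.04277 × 0.04292 = 1.836 × 10^-3 mol
n(I2) = n(S2O3^2-)/2 = 9.178 × 10^-4 mol
n(H2O2) in the aliquot = 9.178 × 10^-4 mol (1:1 ratio)
[H2O2] = 9.178 × 10^-4 / 0.02515 = 0.03649 mol/L

0.03649 M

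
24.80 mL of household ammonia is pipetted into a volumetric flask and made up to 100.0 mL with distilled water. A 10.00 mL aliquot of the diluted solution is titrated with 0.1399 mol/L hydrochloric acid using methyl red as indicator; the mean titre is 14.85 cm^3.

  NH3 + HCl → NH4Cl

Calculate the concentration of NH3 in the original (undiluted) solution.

0.8377 mol/L

n(HCl) = 0.01485 × 0.1399 = 2.078 × 10^-3 mol
n(NH3) in the aliquot = 2.078 × 10^-3 mol (1:1 ratio)
[NH3]_dilute = 2.078 × 10^-3 / 0.01000 = 0.2078 mol/L
Dilution factor = 100.0 / 24.80 = 4.032
[NH3]_stock = 0.2078 × 4.032 = 0.8377 mol/L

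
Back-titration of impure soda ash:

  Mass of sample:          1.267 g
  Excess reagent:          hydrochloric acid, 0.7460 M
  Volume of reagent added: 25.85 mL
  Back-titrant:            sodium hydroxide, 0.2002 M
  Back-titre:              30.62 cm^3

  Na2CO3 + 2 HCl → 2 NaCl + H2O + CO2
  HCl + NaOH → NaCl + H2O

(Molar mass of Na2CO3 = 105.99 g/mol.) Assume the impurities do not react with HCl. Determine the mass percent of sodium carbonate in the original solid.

55.02 %

n(HCl) added = 0.02585 × 0.7460 = 0.01928 mol
n(NaOH) used in back-titration = 0.03062 × 0.2002 = 6.130 × 10^-3 mol
n(HCl) left over = 6.130 × 10^-3 mol (1:1 ratio)
n(HCl) consumed by analyte = 0.01928 − 6.130 × 10^-3 = 0.01315 mol
From the 1:2 ratio, n(Na2CO3) = 1/2 × 0.01315 = 6.577 × 10^-3 mol
mass of Na2CO3 = 6.577 × 10^-3 × 105.99 = 0.6971 g
% Na2CO3 = 0.6971 / 1.267 × 100 = 55.02 %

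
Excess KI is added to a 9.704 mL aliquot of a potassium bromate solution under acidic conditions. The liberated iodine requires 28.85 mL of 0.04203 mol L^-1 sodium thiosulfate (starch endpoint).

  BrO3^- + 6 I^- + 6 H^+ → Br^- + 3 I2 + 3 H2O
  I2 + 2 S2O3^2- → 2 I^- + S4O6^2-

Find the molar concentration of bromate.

n(S2O3^2-) = 0.02885 × 0.04203 = 1.213 × 10^-3 mol
n(I2) = n(S2O3^2-)/2 = 6.063 × 10^-4 mol
From the 1:3 ratio, n(BrO3^-) in the aliquot = 1/3 × 6.063 × 10^-4 = 2.021 × 10^-4 mol
[BrO3^-] = 2.021 × 10^-4 / 0.009704 = 0.02083 mol/L

0.02083 mol/L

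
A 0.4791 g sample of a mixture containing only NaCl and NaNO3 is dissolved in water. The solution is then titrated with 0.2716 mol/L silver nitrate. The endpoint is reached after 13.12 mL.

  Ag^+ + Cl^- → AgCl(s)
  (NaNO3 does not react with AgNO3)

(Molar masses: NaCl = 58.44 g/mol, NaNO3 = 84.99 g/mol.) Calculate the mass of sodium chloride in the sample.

0.2082 g

n(AgNO3) = 0.01312 × 0.2716 = 3.563 × 10^-3 mol
Let x = n(NaCl), y = n(NaNO3).
Titrant: 1x = 3.563 × 10^-3;  mass: 58.44x + 84.99y = 0.4791
Solving, x = 3.563 × 10^-3 mol, y = 3.187 × 10^-3 mol
mass of NaCl = 3.563 × 10^-3 × 58.44 = 0.2082 g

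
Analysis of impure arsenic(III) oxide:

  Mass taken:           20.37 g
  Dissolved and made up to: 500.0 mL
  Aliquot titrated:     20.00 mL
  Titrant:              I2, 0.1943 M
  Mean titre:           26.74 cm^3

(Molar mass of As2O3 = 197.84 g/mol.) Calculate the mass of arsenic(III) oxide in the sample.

As2O3 + 2 I2 + 2 H2O → As2O5 + 4 HI
n(I2) per titration = 0.02674 × 0.1943 = 5.196 × 10^-3 mol
From the 1:2 ratio, n(As2O3) in each aliquot = 1/2 × 5.196 × 10^-3 = 2.598 × 10^-3 mol
n(As2O3) in the whole flask = 2.598 × 10^-3 × 500.0/20.00 = 0.06494 mol
mass of As2O3 = 0.06494 × 197.84 = 12.85 g

12.85 g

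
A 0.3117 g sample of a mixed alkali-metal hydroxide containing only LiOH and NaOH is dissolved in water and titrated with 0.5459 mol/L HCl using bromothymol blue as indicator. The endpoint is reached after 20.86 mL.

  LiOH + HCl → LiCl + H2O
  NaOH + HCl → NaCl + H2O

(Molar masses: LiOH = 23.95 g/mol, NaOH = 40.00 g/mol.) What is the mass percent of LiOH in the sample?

n(HCl) = 0.02086 × 0.5459 = 0.01139 mol
Let x = n(LiOH), y = n(NaOH).
Titrant: 1x + 1y = 0.01139;  mass: 23.95x + 40.00y = 0.3117
Solving, x = 8.959 × 10^-3 mol, y = 2.428 × 10^-3 mol
mass of LiOH = 8.959 × 10^-3 × 23.95 = 0.2146 g
% LiOH = 0.2146 / 0.3117 × 100 = 68.84 %

68.84 %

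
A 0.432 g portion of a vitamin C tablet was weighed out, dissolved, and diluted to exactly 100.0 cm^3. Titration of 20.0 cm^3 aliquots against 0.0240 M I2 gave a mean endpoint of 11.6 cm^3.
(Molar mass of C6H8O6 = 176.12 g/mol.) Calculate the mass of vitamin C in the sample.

0.245 g

C6H8O6 + I2 → C6H6O6 + 2 HI
n(I2) per titration = 0.0116 × 0.0240 = 2.78 × 10^-4 mol
n(C6H8O6) in each aliquot = 2.78 × 10^-4 mol (1:1 ratio)
n(C6H8O6) in the whole flask = 2.78 × 10^-4 × 100.0/20.0 = 1.39 × 10^-3 mol
mass of C6H8O6 = 1.39 × 10^-3 × 176.12 = 0.245 g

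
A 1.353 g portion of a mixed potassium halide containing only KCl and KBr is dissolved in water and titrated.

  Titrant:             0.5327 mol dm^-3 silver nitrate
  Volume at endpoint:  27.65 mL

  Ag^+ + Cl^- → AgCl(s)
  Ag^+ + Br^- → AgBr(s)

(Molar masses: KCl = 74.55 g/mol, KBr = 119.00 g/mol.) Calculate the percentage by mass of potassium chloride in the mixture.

49.56 %

n(AgNO3) = 0.02765 × 0.5327 = 0.01473 mol
Let x = n(KCl), y = n(KBr).
Titrant: 1x + 1y = 0.01473;  mass: 74.55x + 119.00y = 1.353
Solving, x = 8.994 × 10^-3 mol, y = 5.735 × 10^-3 mol
mass of KCl = 8.994 × 10^-3 × 74.55 = 0.6705 g
% KCl = 0.6705 / 1.353 × 100 = 49.56 %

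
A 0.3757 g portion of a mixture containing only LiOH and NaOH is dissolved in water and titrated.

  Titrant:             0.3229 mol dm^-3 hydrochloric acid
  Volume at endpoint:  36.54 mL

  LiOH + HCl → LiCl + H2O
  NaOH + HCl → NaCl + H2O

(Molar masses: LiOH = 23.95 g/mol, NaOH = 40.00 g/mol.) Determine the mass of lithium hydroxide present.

n(HCl) = 0.03654 × 0.3229 = 0.01180 mol
Let x = n(LiOH), y = n(NaOH).
Titrant: 1x + 1y = 0.01180;  mass: 23.95x + 40.00y = 0.3757
Solving, x = 5.997 × 10^-3 mol, y = 5.802 × 10^-3 mol
mass of LiOH = 5.997 × 10^-3 × 23.95 = 0.1436 g

0.1436 g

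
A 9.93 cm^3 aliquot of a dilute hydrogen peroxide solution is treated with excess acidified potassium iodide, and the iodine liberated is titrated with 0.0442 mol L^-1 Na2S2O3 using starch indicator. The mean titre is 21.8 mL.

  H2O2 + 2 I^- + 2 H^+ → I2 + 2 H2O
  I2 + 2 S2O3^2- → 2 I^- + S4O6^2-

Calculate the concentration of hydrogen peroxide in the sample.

0.0485 mol/L

n(S2O3^2-) = 0.0218 × 0.0442 = 9.64 × 10^-4 mol
n(I2) = n(S2O3^2-)/2 = 4.82 × 10^-4 mol
n(H2O2) in the aliquot = 4.82 × 10^-4 mol (1:1 ratio)
[H2O2] = 4.82 × 10^-4 / 0.00993 = 0.0485 mol/L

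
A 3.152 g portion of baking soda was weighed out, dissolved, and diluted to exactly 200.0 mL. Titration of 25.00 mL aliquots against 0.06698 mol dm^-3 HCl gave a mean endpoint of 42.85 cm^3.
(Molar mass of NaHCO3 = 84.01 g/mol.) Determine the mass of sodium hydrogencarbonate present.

1.929 g

NaHCO3 + HCl → NaCl + H2O + CO2
n(HCl) per titration = 0.04285 × 0.06698 = 2.870 × 10^-3 mol
n(NaHCO3) in each aliquot = 2.870 × 10^-3 mol (1:1 ratio)
n(NaHCO3) in the whole flask = 2.870 × 10^-3 × 200.0/25.00 = 0.02296 mol
mass of NaHCO3 = 0.02296 × 84.01 = 1.929 g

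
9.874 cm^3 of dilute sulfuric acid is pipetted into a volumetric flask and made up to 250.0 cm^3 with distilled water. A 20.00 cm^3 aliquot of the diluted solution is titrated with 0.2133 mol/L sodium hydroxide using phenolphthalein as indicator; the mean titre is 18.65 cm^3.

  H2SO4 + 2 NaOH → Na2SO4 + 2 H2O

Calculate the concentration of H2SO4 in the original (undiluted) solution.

n(NaOH) = 0.01865 × 0.2133 = 3.978 × 10^-3 mol
From the 1:2 ratio, n(H2SO4) in the aliquot = 1/2 × 3.978 × 10^-3 = 1.989 × 10^-3 mol
[H2SO4]_dilute = 1.989 × 10^-3 / 0.02000 = 0.09945 mol/L
Dilution factor = 250.0 / 9.874 = 25.32
[H2SO4]_stock = 0.09945 × 25.32 = 2.518 mol/L

2.518 mol/L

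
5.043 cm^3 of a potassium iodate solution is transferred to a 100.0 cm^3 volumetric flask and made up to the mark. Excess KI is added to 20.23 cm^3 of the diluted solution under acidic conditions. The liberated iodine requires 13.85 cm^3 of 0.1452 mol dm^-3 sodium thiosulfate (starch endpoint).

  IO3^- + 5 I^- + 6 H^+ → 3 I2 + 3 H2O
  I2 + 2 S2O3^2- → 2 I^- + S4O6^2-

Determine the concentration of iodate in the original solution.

n(S2O3^2-) = 0.01385 × 0.1452 = 2.011 × 10^-3 mol
n(I2) = n(S2O3^2-)/2 = 1.006 × 10^-3 mol
From the 1:3 ratio, n(IO3^-) in the aliquot = 1/3 × 1.006 × 10^-3 = 3.352 × 10^-4 mol
[IO3^-]_dilute = 3.352 × 10^-4 / 0.02023 = 0.01657 mol/L
[IO3^-]_original = 0.01657 × 100.0/5.043 = 0.3285 mol/L

0.3285 mol/L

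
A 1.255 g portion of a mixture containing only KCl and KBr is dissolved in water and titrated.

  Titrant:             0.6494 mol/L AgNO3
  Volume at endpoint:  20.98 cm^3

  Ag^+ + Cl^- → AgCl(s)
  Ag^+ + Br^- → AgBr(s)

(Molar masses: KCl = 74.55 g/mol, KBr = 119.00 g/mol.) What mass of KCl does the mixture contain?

n(AgNO3) = 0.02098 × 0.6494 = 0.01362 mol
Let x = n(KCl), y = n(KBr).
Titrant: 1x + 1y = 0.01362;  mass: 74.55x + 119.00y = 1.255
Solving, x = 8.241 × 10^-3 mol, y = 5.384 × 10^-3 mol
mass of KCl = 8.241 × 10^-3 × 74.55 = 0.6144 g

0.6144 g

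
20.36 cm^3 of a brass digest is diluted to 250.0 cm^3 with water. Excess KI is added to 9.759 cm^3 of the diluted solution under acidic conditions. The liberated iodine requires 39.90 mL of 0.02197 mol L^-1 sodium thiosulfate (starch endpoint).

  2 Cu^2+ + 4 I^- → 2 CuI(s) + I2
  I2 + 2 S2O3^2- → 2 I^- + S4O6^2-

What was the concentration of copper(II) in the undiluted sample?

n(S2O3^2-) = 0.03990 × 0.02197 = 8.766 × 10^-4 mol
n(I2) = n(S2O3^2-)/2 = 4.383 × 10^-4 mol
From the 2:1 ratio, n(Cu2+) in the aliquot = 2/1 × 4.383 × 10^-4 = 8.766 × 10^-4 mol
[Cu2+]_dilute = 8.766 × 10^-4 / 0.009759 = 0.08983 mol/L
[Cu2+]_original = 0.08983 × 250.0/20.36 = 1.103 mol/L

1.103 mol/L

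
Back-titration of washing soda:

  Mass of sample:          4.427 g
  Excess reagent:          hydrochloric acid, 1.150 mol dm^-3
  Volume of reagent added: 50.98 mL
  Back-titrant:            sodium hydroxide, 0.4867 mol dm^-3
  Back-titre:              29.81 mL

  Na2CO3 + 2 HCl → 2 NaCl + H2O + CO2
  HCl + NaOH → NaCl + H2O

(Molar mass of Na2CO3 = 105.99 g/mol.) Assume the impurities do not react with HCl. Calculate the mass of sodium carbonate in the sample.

2.338 g

n(HCl) added = 0.05098 × 1.150 = 0.05863 mol
n(NaOH) used in back-titration = 0.02981 × 0.4867 = 0.01451 mol
n(HCl) left over = 0.01451 mol (1:1 ratio)
n(HCl) consumed by analyte = 0.05863 − 0.01451 = 0.04412 mol
From the 1:2 ratio, n(Na2CO3) = 1/2 × 0.04412 = 0.02206 mol
mass of Na2CO3 = 0.02206 × 105.99 = 2.338 g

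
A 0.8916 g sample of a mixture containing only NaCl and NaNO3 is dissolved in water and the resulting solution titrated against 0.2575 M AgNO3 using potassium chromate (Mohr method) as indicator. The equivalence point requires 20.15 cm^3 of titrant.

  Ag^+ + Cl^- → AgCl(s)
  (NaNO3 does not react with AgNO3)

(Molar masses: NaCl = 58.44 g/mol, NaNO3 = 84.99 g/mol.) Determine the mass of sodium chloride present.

n(AgNO3) = 0.02015 × 0.2575 = 5.189 × 10^-3 mol
Let x = n(NaCl), y = n(NaNO3).
Titrant: 1x = 5.189 × 10^-3;  mass: 58.44x + 84.99y = 0.8916
Solving, x = 5.189 × 10^-3 mol, y = 6.923 × 10^-3 mol
mass of NaCl = 5.189 × 10^-3 × 58.44 = 0.3032 g

0.3032 g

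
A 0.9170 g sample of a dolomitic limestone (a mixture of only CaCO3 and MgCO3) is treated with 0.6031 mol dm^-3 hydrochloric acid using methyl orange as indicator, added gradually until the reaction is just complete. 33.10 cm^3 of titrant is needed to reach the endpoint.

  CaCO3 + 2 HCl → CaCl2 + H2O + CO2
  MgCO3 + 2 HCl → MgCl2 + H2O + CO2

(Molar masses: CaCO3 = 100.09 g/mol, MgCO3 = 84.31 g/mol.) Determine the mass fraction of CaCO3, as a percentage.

52.21 %

n(HCl) = 0.03310 × 0.6031 = 0.01996 mol
Let x = n(CaCO3), y = n(MgCO3).
Titrant: 2x + 2y = 0.01996;  mass: 100.09x + 84.31y = 0.9170
Solving, x = 4.783 × 10^-3 mol, y = 5.198 × 10^-3 mol
mass of CaCO3 = 4.783 × 10^-3 × 100.09 = 0.4787 g
% CaCO3 = 0.4787 / 0.9170 × 100 = 52.21 %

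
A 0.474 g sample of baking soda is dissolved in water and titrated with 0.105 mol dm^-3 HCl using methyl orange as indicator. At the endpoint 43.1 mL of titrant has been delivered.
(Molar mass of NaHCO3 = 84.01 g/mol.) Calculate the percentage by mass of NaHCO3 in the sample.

80.2 %

NaHCO3 + HCl → NaCl + H2O + CO2
n(HCl) = 0.0431 L × 0.105 mol/L = 4.53 × 10^-3 mol
n(NaHCO3) = 4.53 × 10^-3 mol (1:1 ratio)
mass of NaHCO3 = 4.53 × 10^-3 × 84.01 g/mol = 0.380 g
% NaHCO3 = 0.380 / 0.474 × 100 = 80.2 %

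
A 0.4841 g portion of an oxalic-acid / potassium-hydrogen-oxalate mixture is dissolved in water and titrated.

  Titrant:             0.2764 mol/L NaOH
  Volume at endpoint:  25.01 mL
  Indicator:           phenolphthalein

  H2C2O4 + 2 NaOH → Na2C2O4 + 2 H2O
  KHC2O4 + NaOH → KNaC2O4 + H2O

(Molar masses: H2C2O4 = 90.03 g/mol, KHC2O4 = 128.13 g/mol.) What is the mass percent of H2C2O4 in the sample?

44.93 %

n(NaOH) = 0.02501 × 0.2764 = 6.913 × 10^-3 mol
Let x = n(H2C2O4), y = n(KHC2O4).
Titrant: 2x + 1y = 6.913 × 10^-3;  mass: 90.03x + 128.13y = 0.4841
Solving, x = 2.416 × 10^-3 mol, y = 2.081 × 10^-3 mol
mass of H2C2O4 = 2.416 × 10^-3 × 90.03 = 0.2175 g
% H2C2O4 = 0.2175 / 0.4841 × 100 = 44.93 %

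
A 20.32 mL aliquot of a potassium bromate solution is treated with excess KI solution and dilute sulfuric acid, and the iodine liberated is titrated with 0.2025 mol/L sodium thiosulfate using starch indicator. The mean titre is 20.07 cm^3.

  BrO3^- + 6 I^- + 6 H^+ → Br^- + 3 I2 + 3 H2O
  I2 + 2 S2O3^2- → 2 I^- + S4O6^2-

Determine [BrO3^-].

n(S2O3^2-) = 0.02007 × 0.2025 = 4.064 × 10^-3 mol
n(I2) = n(S2O3^2-)/2 = 2.032 × 10^-3 mol
From the 1:3 ratio, n(BrO3^-) in the aliquot = 1/3 × 2.032 × 10^-3 = 6.774 × 10^-4 mol
[BrO3^-] = 6.774 × 10^-4 / 0.02032 = 0.03333 mol/L

0.03333 mol/L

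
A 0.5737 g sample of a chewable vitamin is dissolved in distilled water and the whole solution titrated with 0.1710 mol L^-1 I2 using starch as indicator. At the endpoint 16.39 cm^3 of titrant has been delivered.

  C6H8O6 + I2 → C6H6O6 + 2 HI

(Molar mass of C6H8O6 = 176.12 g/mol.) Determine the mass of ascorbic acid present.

n(I2) = 0.01639 L × 0.1710 mol/L = 2.803 × 10^-3 mol
n(C6H8O6) = 2.803 × 10^-3 mol (1:1 ratio)
mass of C6H8O6 = 2.803 × 10^-3 × 176.12 g/mol = 0.4936 g

0.4936 g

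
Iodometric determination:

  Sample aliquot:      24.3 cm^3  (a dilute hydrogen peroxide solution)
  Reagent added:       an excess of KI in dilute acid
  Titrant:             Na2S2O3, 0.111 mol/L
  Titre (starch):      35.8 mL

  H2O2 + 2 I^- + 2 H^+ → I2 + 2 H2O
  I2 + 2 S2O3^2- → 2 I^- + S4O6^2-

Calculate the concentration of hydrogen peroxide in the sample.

0.0818 mol/L

n(S2O3^2-) = 0.0358 × 0.111 = 3.97 × 10^-3 mol
n(I2) = n(S2O3^2-)/2 = 1.99 × 10^-3 mol
n(H2O2) in the aliquot = 1.99 × 10^-3 mol (1:1 ratio)
[H2O2] = 1.99 × 10^-3 / 0.0243 = 0.0818 mol/L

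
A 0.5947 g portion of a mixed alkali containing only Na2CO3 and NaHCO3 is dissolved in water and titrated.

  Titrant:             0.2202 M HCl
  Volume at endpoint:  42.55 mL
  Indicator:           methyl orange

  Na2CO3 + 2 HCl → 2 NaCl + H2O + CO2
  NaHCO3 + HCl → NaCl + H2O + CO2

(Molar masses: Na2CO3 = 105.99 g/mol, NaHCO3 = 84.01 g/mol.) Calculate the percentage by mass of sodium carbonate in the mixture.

n(HCl) = 0.04255 × 0.2202 = 9.370 × 10^-3 mol
Let x = n(Na2CO3), y = n(NaHCO3).
Titrant: 2x + 1y = 9.370 × 10^-3;  mass: 105.99x + 84.01y = 0.5947
Solving, x = 3.102 × 10^-3 mol, y = 3.165 × 10^-3 mol
mass of Na2CO3 = 3.102 × 10^-3 × 105.99 = 0.3288 g
% Na2CO3 = 0.3288 / 0.5947 × 100 = 55.29 %

55.29 %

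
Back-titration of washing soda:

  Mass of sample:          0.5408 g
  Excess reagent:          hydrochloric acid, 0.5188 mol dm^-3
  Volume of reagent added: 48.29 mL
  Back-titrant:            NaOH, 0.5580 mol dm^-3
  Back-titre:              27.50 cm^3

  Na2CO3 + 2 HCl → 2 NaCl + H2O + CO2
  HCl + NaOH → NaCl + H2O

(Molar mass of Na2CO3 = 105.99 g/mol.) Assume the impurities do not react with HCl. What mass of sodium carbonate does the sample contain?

n(HCl) added = 0.04829 × 0.5188 = 0.02505 mol
n(NaOH) used in back-titration = 0.02750 × 0.5580 = 0.01535 mol
n(HCl) left over = 0.01535 mol (1:1 ratio)
n(HCl) consumed by analyte = 0.02505 − 0.01535 = 9.708 × 10^-3 mol
From the 1:2 ratio, n(Na2CO3) = 1/2 × 9.708 × 10^-3 = 4.854 × 10^-3 mol
mass of Na2CO3 = 4.854 × 10^-3 × 105.99 = 0.5145 g

0.5145 g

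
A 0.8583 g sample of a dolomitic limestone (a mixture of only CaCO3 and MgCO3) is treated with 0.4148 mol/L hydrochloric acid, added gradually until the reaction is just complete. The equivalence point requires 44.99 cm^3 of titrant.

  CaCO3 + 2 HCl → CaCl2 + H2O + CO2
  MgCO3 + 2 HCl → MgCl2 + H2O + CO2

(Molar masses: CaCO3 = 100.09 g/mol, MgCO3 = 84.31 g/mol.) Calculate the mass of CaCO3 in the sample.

n(HCl) = 0.04499 × 0.4148 = 0.01866 mol
Let x = n(CaCO3), y = n(MgCO3).
Titrant: 2x + 2y = 0.01866;  mass: 100.09x + 84.31y = 0.8583
Solving, x = 4.538 × 10^-3 mol, y = 4.793 × 10^-3 mol
mass of CaCO3 = 4.538 × 10^-3 × 100.09 = 0.4542 g

0.4542 g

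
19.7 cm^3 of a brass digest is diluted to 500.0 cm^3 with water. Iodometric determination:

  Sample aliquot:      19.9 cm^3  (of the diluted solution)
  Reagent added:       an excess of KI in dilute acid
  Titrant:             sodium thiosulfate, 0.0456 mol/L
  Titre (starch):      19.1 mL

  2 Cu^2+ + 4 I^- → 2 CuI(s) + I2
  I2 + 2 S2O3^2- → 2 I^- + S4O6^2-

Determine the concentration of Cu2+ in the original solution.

1.11 mol/L

n(S2O3^2-) = 0.0191 × 0.0456 = 8.71 × 10^-4 mol
n(I2) = n(S2O3^2-)/2 = 4.35 × 10^-4 mol
From the 2:1 ratio, n(Cu2+) in the aliquot = 2/1 × 4.35 × 10^-4 = 8.71 × 10^-4 mol
[Cu2+]_dilute = 8.71 × 10^-4 / 0.0199 = 0.0438 mol/L
[Cu2+]_original = 0.0438 × 500.0/19.7 = 1.11 mol/L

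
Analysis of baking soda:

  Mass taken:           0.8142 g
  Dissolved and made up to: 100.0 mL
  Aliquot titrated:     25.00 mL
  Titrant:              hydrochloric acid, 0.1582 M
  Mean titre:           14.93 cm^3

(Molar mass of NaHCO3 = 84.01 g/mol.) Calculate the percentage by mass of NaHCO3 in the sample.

NaHCO3 + HCl → NaCl + H2O + CO2
n(HCl) per titration = 0.01493 × 0.1582 = 2.362 × 10^-3 mol
n(NaHCO3) in each aliquot = 2.362 × 10^-3 mol (1:1 ratio)
n(NaHCO3) in the whole flask = 2.362 × 10^-3 × 100.0/25.00 = 9.448 × 10^-3 mol
mass of NaHCO3 = 9.448 × 10^-3 × 84.01 = 0.7937 g
% NaHCO3 = 0.7937 / 0.8142 × 100 = 97.48 %

97.48 %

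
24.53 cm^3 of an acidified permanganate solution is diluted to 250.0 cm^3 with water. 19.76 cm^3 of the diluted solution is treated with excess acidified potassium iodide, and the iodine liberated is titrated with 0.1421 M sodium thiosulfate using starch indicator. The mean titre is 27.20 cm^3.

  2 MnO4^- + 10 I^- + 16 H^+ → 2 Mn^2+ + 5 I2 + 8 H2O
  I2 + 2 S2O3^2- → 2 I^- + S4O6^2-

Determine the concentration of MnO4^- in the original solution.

0.3987 M

n(S2O3^2-) = 0.02720 × 0.1421 = 3.865 × 10^-3 mol
n(I2) = n(S2O3^2-)/2 = 1.933 × 10^-3 mol
From the 2:5 ratio, n(MnO4^-) in the aliquot = 2/5 × 1.933 × 10^-3 = 7.730 × 10^-4 mol
[MnO4^-]_dilute = 7.730 × 10^-4 / 0.01976 = 0.03912 mol/L
[MnO4^-]_original = 0.03912 × 250.0/24.53 = 0.3987 mol/L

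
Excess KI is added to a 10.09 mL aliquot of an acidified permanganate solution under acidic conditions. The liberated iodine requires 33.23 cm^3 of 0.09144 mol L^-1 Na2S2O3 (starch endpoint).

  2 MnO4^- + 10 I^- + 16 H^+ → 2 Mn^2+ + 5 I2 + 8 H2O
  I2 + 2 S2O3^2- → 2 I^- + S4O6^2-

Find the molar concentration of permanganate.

0.06023 mol/L

n(S2O3^2-) = 0.03323 × 0.09144 = 3.039 × 10^-3 mol
n(I2) = n(S2O3^2-)/2 = 1.519 × 10^-3 mol
From the 2:5 ratio, n(MnO4^-) in the aliquot = 2/5 × 1.519 × 10^-3 = 6.077 × 10^-4 mol
[MnO4^-] = 6.077 × 10^-4 / 0.01009 = 0.06023 mol/L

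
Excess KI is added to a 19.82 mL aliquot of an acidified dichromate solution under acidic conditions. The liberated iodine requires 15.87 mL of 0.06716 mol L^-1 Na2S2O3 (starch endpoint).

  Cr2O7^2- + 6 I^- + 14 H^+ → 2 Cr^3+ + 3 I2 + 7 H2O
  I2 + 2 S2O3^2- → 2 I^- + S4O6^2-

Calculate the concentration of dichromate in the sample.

0.008963 mol/L

n(S2O3^2-) = 0.01587 × 0.06716 = 1.066 × 10^-3 mol
n(I2) = n(S2O3^2-)/2 = 5.329 × 10^-4 mol
From the 1:3 ratio, n(Cr2O7^2-) in the aliquot = 1/3 × 5.329 × 10^-4 = 1.776 × 10^-4 mol
[Cr2O7^2-] = 1.776 × 10^-4 / 0.01982 = 0.008963 mol/L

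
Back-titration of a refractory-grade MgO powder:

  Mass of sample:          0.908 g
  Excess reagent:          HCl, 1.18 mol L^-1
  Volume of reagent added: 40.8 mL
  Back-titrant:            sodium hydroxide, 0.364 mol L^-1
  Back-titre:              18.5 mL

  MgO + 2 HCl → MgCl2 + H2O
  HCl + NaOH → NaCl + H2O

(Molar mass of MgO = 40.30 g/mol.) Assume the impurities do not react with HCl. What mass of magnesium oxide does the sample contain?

0.834 g

n(HCl) added = 0.0408 × 1.18 = 0.0481 mol
n(NaOH) used in back-titration = 0.0185 × 0.364 = 6.73 × 10^-3 mol
n(HCl) left over = 6.73 × 10^-3 mol (1:1 ratio)
n(HCl) consumed by analyte = 0.0481 − 6.73 × 10^-3 = 0.0414 mol
From the 1:2 ratio, n(MgO) = 1/2 × 0.0414 = 0.0207 mol
mass of MgO = 0.0207 × 40.30 = 0.834 g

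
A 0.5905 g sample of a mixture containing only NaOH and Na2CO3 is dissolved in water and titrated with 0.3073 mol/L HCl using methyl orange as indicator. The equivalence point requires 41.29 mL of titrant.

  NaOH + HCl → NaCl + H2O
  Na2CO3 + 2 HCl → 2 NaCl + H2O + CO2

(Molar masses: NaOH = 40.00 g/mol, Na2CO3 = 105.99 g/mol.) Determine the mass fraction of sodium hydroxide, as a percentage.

n(HCl) = 0.04129 × 0.3073 = 0.01269 mol
Let x = n(NaOH), y = n(Na2CO3).
Titrant: 1x + 2y = 0.01269;  mass: 40.00x + 105.99y = 0.5905
Solving, x = 6.304 × 10^-3 mol, y = 3.192 × 10^-3 mol
mass of NaOH = 6.304 × 10^-3 × 40.00 = 0.2522 g
% NaOH = 0.2522 / 0.5905 × 100 = 42.70 %

42.70 %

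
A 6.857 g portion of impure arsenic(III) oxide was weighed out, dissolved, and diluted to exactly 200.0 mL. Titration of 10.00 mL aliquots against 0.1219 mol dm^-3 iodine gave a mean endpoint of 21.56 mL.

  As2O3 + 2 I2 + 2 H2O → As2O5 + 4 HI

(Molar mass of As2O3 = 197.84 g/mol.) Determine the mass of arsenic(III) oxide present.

n(I2) per titration = 0.02156 × 0.1219 = 2.628 × 10^-3 mol
From the 1:2 ratio, n(As2O3) in each aliquot = 1/2 × 2.628 × 10^-3 = 1.314 × 10^-3 mol
n(As2O3) in the whole flask = 1.314 × 10^-3 × 200.0/10.00 = 0.02628 mol
mass of As2O3 = 0.02628 × 197.84 = 5.200 g

5.200 g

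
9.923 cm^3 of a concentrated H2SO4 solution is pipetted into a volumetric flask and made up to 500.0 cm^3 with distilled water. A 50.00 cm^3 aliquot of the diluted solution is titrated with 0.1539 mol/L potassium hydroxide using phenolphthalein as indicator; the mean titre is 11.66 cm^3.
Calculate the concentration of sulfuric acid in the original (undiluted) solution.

H2SO4 + 2 KOH → K2SO4 + 2 H2O
n(KOH) = 0.01166 × 0.1539 = 1.794 × 10^-3 mol
From the 1:2 ratio, n(H2SO4) in the aliquot = 1/2 × 1.794 × 10^-3 = 8.972 × 10^-4 mol
[H2SO4]_dilute = 8.972 × 10^-4 / 0.05000 = 0.01794 mol/L
Dilution factor = 500.0 / 9.923 = 50.39
[H2SO4]_stock = 0.01794 × 50.39 = 0.9042 mol/L

0.9042 mol/L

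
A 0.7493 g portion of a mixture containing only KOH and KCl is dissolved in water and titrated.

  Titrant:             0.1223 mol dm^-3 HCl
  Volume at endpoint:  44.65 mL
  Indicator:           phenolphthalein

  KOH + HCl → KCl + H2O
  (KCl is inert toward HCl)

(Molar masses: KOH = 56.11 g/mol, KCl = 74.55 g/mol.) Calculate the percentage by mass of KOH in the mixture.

n(HCl) = 0.04465 × 0.1223 = 5.461 × 10^-3 mol
Let x = n(KOH), y = n(KCl).
Titrant: 1x = 5.461 × 10^-3;  mass: 56.11x + 74.55y = 0.7493
Solving, x = 5.461 × 10^-3 mol, y = 5.941 × 10^-3 mol
mass of KOH = 5.461 × 10^-3 × 56.11 = 0.3064 g
% KOH = 0.3064 / 0.7493 × 100 = 40.89 %

40.89 %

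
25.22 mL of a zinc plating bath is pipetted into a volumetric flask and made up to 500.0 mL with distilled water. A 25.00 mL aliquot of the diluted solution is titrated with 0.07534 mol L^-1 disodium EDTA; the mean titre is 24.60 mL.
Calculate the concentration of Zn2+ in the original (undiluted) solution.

Zn^2+ + EDTA^4- → [Zn(EDTA)]^2-
n(EDTA) = 0.02460 × 0.07534 = 1.853 × 10^-3 mol
n(Zn2+) in the aliquot = 1.853 × 10^-3 mol (1:1 ratio)
[Zn2+]_dilute = 1.853 × 10^-3 / 0.02500 = 0.07413 mol/L
Dilution factor = 500.0 / 25.22 = 19.83
[Zn2+]_stock = 0.07413 × 19.83 = 1.470 mol/L

1.470 mol/L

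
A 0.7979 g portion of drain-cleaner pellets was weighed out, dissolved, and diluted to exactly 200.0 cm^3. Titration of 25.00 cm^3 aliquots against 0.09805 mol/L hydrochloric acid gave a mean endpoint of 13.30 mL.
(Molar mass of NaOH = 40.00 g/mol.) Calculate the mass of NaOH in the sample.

0.4173 g

NaOH + HCl → NaCl + H2O
n(HCl) per titration = 0.01330 × 0.09805 = 1.304 × 10^-3 mol
n(NaOH) in each aliquot = 1.304 × 10^-3 mol (1:1 ratio)
n(NaOH) in the whole flask = 1.304 × 10^-3 × 200.0/25.00 = 0.01043 mol
mass of NaOH = 0.01043 × 40.00 = 0.4173 g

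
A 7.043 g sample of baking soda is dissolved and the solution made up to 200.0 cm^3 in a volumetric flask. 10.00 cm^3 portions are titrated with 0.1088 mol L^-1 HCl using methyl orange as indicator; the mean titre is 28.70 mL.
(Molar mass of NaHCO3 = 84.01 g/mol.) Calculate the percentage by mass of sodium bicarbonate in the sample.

74.49 %

NaHCO3 + HCl → NaCl + H2O + CO2
n(HCl) per titration = 0.02870 × 0.1088 = 3.123 × 10^-3 mol
n(NaHCO3) in each aliquot = 3.123 × 10^-3 mol (1:1 ratio)
n(NaHCO3) in the whole flask = 3.123 × 10^-3 × 200.0/10.00 = 0.06245 mol
mass of NaHCO3 = 0.06245 × 84.01 = 5.247 g
% NaHCO3 = 5.247 / 7.043 × 100 = 74.49 %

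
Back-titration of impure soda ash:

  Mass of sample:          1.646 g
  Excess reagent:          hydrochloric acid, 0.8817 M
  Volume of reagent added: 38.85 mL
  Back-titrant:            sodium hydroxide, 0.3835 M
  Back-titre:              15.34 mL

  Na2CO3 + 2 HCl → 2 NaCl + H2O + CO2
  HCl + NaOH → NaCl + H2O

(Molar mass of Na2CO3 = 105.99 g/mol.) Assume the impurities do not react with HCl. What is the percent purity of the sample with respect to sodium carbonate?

n(HCl) added = 0.03885 × 0.8817 = 0.03425 mol
n(NaOH) used in back-titration = 0.01534 × 0.3835 = 5.883 × 10^-3 mol
n(HCl) left over = 5.883 × 10^-3 mol (1:1 ratio)
n(HCl) consumed by analyte = 0.03425 − 5.883 × 10^-3 = 0.02837 mol
From the 1:2 ratio, n(Na2CO3) = 1/2 × 0.02837 = 0.01419 mol
mass of Na2CO3 = 0.01419 × 105.99 = 1.504 g
% Na2CO3 = 1.504 / 1.646 × 100 = 91.34 %

91.34 %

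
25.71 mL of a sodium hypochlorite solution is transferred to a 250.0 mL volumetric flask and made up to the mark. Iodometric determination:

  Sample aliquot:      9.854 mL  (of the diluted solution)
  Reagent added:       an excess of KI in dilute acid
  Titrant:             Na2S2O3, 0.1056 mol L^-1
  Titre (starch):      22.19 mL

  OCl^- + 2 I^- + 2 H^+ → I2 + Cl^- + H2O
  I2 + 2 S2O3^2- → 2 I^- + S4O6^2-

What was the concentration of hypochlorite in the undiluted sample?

n(S2O3^2-) = 0.02219 × 0.1056 = 2.343 × 10^-3 mol
n(I2) = n(S2O3^2-)/2 = 1.172 × 10^-3 mol
n(OCl^-) in the aliquot = 1.172 × 10^-3 mol (1:1 ratio)
[OCl^-]_dilute = 1.172 × 10^-3 / 0.009854 = 0.1189 mol/L
[OCl^-]_original = 0.1189 × 250.0/25.71 = 1.156 mol/L

1.156 mol/L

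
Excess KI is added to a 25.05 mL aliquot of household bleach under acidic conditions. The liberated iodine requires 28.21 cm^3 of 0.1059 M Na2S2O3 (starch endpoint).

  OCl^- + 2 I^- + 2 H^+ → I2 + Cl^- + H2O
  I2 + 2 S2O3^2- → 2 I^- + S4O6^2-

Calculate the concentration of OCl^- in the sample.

n(S2O3^2-) = 0.02821 × 0.1059 = 2.987 × 10^-3 mol
n(I2) = n(S2O3^2-)/2 = 1.494 × 10^-3 mol
n(OCl^-) in the aliquot = 1.494 × 10^-3 mol (1:1 ratio)
[OCl^-] = 1.494 × 10^-3 / 0.02505 = 0.05963 mol/L

0.05963 M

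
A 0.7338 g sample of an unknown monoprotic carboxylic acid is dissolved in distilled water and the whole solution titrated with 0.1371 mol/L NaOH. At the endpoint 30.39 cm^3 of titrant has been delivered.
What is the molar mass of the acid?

n(NaOH) = 0.03039 L × 0.1371 mol/L = 4.166 × 10^-3 mol
n(HA) = 4.166 × 10^-3 mol (1:1 ratio)
M = m / n = 0.7338 g / 4.166 × 10^-3 mol = 176.1 g/mol

176.1 g/mol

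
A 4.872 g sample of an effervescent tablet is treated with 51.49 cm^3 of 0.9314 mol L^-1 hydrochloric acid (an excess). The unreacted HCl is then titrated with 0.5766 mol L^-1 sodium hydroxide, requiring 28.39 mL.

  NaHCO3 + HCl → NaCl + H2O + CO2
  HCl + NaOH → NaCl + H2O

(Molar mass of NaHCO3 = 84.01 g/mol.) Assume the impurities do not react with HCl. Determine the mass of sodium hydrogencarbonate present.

n(HCl) added = 0.05149 × 0.9314 = 0.04796 mol
n(NaOH) used in back-titration = 0.02839 × 0.5766 = 0.01637 mol
n(HCl) left over = 0.01637 mol (1:1 ratio)
n(HCl) consumed by analyte = 0.04796 − 0.01637 = 0.03159 mol
n(NaHCO3) = 0.03159 mol (1:1 ratio)
mass of NaHCO3 = 0.03159 × 84.01 = 2.654 g

2.654 g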